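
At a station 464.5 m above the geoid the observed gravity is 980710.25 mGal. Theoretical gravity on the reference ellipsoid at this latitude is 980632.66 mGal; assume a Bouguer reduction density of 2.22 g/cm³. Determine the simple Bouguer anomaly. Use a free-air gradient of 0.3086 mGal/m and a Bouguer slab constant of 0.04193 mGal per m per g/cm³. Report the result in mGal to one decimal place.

177.7

Free-air correction = 0.3086 × 464.5 = 143.34 mGal
Free-air anomaly = 980710.25 − 980632.66 + (143.34) = 220.93 mGal
Bouguer slab correction = 0.04193 × 2.22 × 464.5 = 43.24 mGal
Simple Bouguer anomaly = 220.93 − (43.24) = 177.69 mGal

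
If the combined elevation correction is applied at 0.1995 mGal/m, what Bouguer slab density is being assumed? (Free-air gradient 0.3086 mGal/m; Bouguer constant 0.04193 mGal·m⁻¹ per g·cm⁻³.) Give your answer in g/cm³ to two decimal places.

2.60

0.1995 = 0.3086 − 0.04193 × ρ
ρ = (0.3086 − 0.1995) / 0.04193 = 2.60 g/cm³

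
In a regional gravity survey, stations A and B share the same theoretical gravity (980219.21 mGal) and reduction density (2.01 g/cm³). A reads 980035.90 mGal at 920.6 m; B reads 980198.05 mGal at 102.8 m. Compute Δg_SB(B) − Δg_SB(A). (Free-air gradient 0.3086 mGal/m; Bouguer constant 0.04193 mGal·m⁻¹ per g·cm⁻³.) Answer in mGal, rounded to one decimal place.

-21.3

Δg_SB(A) = 980035.90 − 980219.21 + 0.3086×920.6 − 0.04193×2.01×920.6 = 23.20 mGal
Δg_SB(B) = 980198.05 − 980219.21 + 0.3086×102.8 − 0.04193×2.01×102.8 = 1.90 mGal
Difference = 1.90 − (23.20) = -21.30 mGal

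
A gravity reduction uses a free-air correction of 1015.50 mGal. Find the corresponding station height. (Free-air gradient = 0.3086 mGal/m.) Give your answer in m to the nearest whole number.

3291

h = 1015.50 / 0.3086 = 3290.67 m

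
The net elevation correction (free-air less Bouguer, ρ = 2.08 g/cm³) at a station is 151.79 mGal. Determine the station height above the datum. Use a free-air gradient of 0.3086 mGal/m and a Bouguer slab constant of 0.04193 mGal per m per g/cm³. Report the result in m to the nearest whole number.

Combined gradient = 0.3086 − 0.04193 × 2.08 = 0.2213856 mGal/m
h = 151.79 / 0.2213856 = 685.64 m

686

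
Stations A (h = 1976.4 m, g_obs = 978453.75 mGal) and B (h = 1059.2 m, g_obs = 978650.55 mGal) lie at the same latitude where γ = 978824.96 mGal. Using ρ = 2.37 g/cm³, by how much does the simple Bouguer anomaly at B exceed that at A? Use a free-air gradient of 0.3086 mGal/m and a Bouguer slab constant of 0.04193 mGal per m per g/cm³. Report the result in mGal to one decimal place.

4.9

Δg_SB(A) = 978453.75 − 978824.96 + 0.3086×1976.4 − 0.04193×2.37×1976.4 = 42.30 mGal
Δg_SB(B) = 978650.55 − 978824.96 + 0.3086×1059.2 − 0.04193×2.37×1059.2 = 47.20 mGal
Difference = 47.20 − (42.30) = 4.90 mGal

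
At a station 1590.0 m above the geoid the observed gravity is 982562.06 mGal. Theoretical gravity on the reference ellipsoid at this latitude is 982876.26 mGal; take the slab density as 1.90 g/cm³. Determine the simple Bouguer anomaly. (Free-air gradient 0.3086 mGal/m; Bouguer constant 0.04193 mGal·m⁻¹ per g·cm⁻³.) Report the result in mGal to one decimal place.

Free-air correction = 0.3086 × 1590.0 = 490.67 mGal
Free-air anomaly = 982562.06 − 982876.26 + (490.67) = 176.47 mGal
Bouguer slab correction = 0.04193 × 1.90 × 1590.0 = 126.67 mGal
Simple Bouguer anomaly = 176.47 − (126.67) = 49.80 mGal

49.8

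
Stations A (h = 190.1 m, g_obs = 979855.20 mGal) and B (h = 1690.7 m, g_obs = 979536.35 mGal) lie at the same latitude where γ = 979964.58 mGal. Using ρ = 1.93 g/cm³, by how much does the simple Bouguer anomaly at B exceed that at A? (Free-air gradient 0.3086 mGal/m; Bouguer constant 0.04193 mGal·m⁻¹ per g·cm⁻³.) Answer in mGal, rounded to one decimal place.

22.8

Δg_SB(A) = 979855.20 − 979964.58 + 0.3086×190.1 − 0.04193×1.93×190.1 = -66.10 mGal
Δg_SB(B) = 979536.35 − 979964.58 + 0.3086×1690.7 − 0.04193×1.93×1690.7 = -43.30 mGal
Difference = -43.30 − (-66.10) = 22.80 mGal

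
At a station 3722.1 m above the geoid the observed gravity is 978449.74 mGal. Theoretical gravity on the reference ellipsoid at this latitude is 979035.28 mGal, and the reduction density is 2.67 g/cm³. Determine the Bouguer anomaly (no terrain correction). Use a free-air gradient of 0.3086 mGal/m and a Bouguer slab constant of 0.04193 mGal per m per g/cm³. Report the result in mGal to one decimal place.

146.4

Free-air correction = 0.3086 × 3722.1 = 1148.64 mGal
Free-air anomaly = 978449.74 − 979035.28 + (1148.64) = 563.10 mGal
Bouguer slab correction = 0.04193 × 2.67 × 3722.1 = 416.70 mGal
Simple Bouguer anomaly = 563.10 − (416.70) = 146.40 mGal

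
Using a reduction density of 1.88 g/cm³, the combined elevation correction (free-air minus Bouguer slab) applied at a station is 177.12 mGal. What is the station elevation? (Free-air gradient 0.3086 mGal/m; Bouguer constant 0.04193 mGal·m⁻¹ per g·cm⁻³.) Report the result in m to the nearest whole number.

771

Combined gradient = 0.3086 − 0.04193 × 1.88 = 0.2297716 mGal/m
h = 177.12 / 0.2297716 = 770.85 m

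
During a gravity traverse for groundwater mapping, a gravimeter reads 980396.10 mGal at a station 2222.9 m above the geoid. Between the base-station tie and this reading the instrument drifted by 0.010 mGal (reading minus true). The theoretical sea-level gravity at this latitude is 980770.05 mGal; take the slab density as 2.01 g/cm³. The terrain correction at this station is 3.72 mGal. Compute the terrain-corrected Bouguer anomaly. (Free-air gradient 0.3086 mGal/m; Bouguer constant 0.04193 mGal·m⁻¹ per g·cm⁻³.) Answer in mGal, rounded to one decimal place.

128.4

Drift-corrected reading = 980396.10 − (0.010) = 980396.090 mGal
Free-air correction = 0.3086 × 2222.9 = 685.99 mGal
Free-air anomaly = 980396.090 − 980770.05 + (685.99) = 312.030 mGal
Bouguer slab correction = 0.04193 × 2.01 × 2222.9 = 187.34 mGal
Simple Bouguer anomaly = 312.030 − (187.34) = 124.690 mGal
Complete Bouguer anomaly = 124.690 + 3.72 = 128.410 mGal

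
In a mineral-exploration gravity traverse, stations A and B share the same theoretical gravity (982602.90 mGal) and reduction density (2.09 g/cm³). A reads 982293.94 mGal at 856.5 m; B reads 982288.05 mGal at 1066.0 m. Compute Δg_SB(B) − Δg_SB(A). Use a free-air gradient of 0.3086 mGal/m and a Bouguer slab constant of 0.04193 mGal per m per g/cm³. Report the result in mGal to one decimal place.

Δg_SB(A) = 982293.94 − 982602.90 + 0.3086×856.5 − 0.04193×2.09×856.5 = -119.70 mGal
Δg_SB(B) = 982288.05 − 982602.90 + 0.3086×1066.0 − 0.04193×2.09×1066.0 = -79.30 mGal
Difference = -79.30 − (-119.70) = 40.40 mGal

40.4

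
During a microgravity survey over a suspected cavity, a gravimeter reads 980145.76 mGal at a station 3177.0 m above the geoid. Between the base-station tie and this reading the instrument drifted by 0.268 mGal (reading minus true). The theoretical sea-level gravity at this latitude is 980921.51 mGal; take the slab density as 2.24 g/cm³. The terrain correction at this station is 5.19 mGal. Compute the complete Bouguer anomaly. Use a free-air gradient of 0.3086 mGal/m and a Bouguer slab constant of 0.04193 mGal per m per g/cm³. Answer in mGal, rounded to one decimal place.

-88.8

Drift-corrected reading = 980145.76 − (0.268) = 980145.492 mGal
Free-air correction = 0.3086 × 3177.0 = 980.42 mGal
Free-air anomaly = 980145.492 − 980921.51 + (980.42) = 204.402 mGal
Bouguer slab correction = 0.04193 × 2.24 × 3177.0 = 298.39 mGal
Simple Bouguer anomaly = 204.402 − (298.39) = -93.988 mGal
Complete Bouguer anomaly = -93.988 + 5.19 = -88.798 mGal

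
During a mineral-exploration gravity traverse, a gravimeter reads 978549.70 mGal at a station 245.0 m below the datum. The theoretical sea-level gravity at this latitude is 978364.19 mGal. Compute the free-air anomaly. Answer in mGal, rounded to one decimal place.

Free-air correction = 0.3086 × -245.0 = -75.61 mGal
Free-air anomaly = 978549.70 − 978364.19 + (-75.61) = 109.90 mGal

109.9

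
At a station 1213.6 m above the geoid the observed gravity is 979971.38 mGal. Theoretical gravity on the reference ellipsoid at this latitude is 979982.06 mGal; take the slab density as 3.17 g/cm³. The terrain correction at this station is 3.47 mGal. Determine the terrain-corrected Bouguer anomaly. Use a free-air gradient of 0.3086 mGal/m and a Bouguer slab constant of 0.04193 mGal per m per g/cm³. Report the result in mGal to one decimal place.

206.0

Free-air correction = 0.3086 × 1213.6 = 374.52 mGal
Free-air anomaly = 979971.38 − 979982.06 + (374.52) = 363.84 mGal
Bouguer slab correction = 0.04193 × 3.17 × 1213.6 = 161.31 mGal
Simple Bouguer anomaly = 363.84 − (161.31) = 202.53 mGal
Complete Bouguer anomaly = 202.53 + 3.47 = 206.00 mGal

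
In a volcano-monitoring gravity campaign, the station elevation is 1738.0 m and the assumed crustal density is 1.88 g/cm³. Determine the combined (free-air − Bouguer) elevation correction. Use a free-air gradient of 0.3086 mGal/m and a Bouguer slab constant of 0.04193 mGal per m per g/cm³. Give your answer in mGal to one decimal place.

Combined gradient = 0.3086 − 0.04193 × 1.88 = 0.2297716 mGal/m
Combined elevation correction = 0.2297716 × 1738.0 = 399.3 mGal

399.3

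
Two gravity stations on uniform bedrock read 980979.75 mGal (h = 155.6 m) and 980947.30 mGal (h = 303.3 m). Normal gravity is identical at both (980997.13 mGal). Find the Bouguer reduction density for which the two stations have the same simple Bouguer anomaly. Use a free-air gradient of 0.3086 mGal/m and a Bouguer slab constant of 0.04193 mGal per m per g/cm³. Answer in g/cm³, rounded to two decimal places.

2.12

Δg_obs = 980947.30 − 980979.75 = -32.45 mGal over Δh = 303.3 − 155.6 = 147.7 m
Equal Bouguer anomalies ⇒ Δg_obs + (0.3086 − 0.04193ρ)·Δh = 0
0.3086 − 0.04193ρ = −Δg_obs/Δh = 0.21970
ρ = (0.3086 − 0.21970) / 0.04193 = 2.12 g/cm³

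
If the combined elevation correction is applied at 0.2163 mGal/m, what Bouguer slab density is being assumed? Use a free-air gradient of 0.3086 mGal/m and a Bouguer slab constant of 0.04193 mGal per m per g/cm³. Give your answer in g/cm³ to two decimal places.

0.2163 = 0.3086 − 0.04193 × ρ
ρ = (0.3086 − 0.2163) / 0.04193 = 2.20 g/cm³

2.20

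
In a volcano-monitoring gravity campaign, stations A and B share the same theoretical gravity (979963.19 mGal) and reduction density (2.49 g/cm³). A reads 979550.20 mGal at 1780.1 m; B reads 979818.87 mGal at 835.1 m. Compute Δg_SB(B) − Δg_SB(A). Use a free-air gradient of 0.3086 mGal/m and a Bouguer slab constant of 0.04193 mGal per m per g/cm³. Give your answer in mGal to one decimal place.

75.7

Δg_SB(A) = 979550.20 − 979963.19 + 0.3086×1780.1 − 0.04193×2.49×1780.1 = -49.50 mGal
Δg_SB(B) = 979818.87 − 979963.19 + 0.3086×835.1 − 0.04193×2.49×835.1 = 26.20 mGal
Difference = 26.20 − (-49.50) = 75.70 mGal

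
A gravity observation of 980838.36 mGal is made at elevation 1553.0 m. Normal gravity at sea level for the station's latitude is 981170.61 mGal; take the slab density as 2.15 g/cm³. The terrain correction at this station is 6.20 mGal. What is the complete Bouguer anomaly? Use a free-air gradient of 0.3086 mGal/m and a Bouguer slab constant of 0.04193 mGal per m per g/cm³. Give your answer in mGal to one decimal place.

13.2

Free-air correction = 0.3086 × 1553.0 = 479.26 mGal
Free-air anomaly = 980838.36 − 981170.61 + (479.26) = 147.01 mGal
Bouguer slab correction = 0.04193 × 2.15 × 1553.0 = 140.00 mGal
Simple Bouguer anomaly = 147.01 − (140.00) = 7.01 mGal
Complete Bouguer anomaly = 7.01 + 6.20 = 13.21 mGal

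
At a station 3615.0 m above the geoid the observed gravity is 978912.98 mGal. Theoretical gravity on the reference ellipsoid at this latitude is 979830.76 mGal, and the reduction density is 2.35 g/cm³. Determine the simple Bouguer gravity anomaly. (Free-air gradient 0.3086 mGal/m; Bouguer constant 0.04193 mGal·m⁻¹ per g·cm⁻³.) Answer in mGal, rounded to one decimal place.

Free-air correction = 0.3086 × 3615.0 = 1115.59 mGal
Free-air anomaly = 978912.98 − 979830.76 + (1115.59) = 197.81 mGal
Bouguer slab correction = 0.04193 × 2.35 × 3615.0 = 356.21 mGal
Simple Bouguer anomaly = 197.81 − (356.21) = -158.40 mGal

-158.4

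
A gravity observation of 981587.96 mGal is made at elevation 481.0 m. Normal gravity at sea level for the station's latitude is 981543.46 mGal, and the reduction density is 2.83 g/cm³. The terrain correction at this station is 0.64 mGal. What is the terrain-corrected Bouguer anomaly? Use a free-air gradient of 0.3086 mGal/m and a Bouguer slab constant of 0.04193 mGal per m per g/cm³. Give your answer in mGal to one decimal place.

Free-air correction = 0.3086 × 481.0 = 148.44 mGal
Free-air anomaly = 981587.96 − 981543.46 + (148.44) = 192.94 mGal
Bouguer slab correction = 0.04193 × 2.83 × 481.0 = 57.08 mGal
Simple Bouguer anomaly = 192.94 − (57.08) = 135.86 mGal
Complete Bouguer anomaly = 135.86 + 0.64 = 136.50 mGal

136.5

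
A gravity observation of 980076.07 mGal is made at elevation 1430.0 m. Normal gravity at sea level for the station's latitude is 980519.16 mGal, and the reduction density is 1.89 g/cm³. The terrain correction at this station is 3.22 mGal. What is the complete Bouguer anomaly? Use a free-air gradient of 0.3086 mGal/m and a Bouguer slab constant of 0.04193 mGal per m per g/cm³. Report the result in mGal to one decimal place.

-111.9

Free-air correction = 0.3086 × 1430.0 = 441.30 mGal
Free-air anomaly = 980076.07 − 980519.16 + (441.30) = -1.79 mGal
Bouguer slab correction = 0.04193 × 1.89 × 1430.0 = 113.32 mGal
Simple Bouguer anomaly = -1.79 − (113.32) = -115.11 mGal
Complete Bouguer anomaly = -115.11 + 3.22 = -111.89 mGal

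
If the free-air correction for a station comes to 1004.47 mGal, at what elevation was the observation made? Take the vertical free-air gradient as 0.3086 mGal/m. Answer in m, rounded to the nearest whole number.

h = 1004.47 / 0.3086 = 3254.93 m

3255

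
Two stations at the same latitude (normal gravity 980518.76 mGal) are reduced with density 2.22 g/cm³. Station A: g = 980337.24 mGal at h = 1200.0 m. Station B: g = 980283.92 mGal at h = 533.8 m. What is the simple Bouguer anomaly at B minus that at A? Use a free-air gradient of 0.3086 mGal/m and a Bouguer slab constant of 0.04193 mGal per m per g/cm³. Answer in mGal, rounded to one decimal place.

Δg_SB(A) = 980337.24 − 980518.76 + 0.3086×1200.0 − 0.04193×2.22×1200.0 = 77.10 mGal
Δg_SB(B) = 980283.92 − 980518.76 + 0.3086×533.8 − 0.04193×2.22×533.8 = -119.80 mGal
Difference = -119.80 − (77.10) = -196.90 mGal

-196.9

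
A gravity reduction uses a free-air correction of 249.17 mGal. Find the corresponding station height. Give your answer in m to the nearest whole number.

807

h = 249.17 / 0.3086 = 807.42 m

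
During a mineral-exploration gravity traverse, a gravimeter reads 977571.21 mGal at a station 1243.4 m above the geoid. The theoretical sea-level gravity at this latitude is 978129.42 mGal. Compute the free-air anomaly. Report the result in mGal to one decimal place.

Free-air correction = 0.3086 × 1243.4 = 383.71 mGal
Free-air anomaly = 977571.21 − 978129.42 + (383.71) = -174.50 mGal

-174.5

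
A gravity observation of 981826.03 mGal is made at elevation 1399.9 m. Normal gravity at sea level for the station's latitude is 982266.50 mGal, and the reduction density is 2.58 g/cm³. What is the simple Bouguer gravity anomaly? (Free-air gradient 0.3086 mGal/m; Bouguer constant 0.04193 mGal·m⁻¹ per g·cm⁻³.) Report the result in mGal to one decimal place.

Free-air correction = 0.3086 × 1399.9 = 432.01 mGal
Free-air anomaly = 981826.03 − 982266.50 + (432.01) = -8.46 mGal
Bouguer slab correction = 0.04193 × 2.58 × 1399.9 = 151.44 mGal
Simple Bouguer anomaly = -8.46 − (151.44) = -159.90 mGal

-159.9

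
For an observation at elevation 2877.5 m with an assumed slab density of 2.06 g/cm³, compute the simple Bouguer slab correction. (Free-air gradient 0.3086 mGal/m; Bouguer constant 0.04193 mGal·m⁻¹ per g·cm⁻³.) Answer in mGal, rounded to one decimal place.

Bouguer slab correction = 0.04193 × 2.06 × 2877.5 = 248.5 mGal

248.5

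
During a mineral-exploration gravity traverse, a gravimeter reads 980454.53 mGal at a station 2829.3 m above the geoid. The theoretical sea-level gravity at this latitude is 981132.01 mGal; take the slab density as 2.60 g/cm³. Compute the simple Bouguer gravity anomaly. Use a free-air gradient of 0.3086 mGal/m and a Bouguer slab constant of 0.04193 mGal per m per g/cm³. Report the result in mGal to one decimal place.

Free-air correction = 0.3086 × 2829.3 = 873.12 mGal
Free-air anomaly = 980454.53 − 981132.01 + (873.12) = 195.64 mGal
Bouguer slab correction = 0.04193 × 2.60 × 2829.3 = 308.44 mGal
Simple Bouguer anomaly = 195.64 − (308.44) = -112.80 mGal

-112.8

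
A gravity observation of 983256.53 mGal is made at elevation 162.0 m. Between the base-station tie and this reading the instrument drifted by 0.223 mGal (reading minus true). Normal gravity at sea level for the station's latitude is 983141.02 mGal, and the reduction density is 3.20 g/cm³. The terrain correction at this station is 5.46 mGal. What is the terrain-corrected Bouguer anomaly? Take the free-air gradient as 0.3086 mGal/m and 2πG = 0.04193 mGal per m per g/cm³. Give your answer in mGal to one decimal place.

Drift-corrected reading = 983256.53 − (0.223) = 983256.307 mGal
Free-air correction = 0.3086 × 162.0 = 49.99 mGal
Free-air anomaly = 983256.307 − 983141.02 + (49.99) = 165.277 mGal
Bouguer slab correction = 0.04193 × 3.20 × 162.0 = 21.74 mGal
Simple Bouguer anomaly = 165.277 − (21.74) = 143.537 mGal
Complete Bouguer anomaly = 143.537 + 5.46 = 148.997 mGal

149.0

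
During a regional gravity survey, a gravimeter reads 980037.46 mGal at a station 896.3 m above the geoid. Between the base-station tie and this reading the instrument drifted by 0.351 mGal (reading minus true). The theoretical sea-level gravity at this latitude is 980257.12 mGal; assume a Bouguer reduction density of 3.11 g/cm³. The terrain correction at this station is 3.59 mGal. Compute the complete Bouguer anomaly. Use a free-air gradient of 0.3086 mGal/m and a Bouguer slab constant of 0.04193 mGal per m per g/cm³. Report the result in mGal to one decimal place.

Drift-corrected reading = 980037.46 − (0.351) = 980037.109 mGal
Free-air correction = 0.3086 × 896.3 = 276.60 mGal
Free-air anomaly = 980037.109 − 980257.12 + (276.60) = 56.589 mGal
Bouguer slab correction = 0.04193 × 3.11 × 896.3 = 116.88 mGal
Simple Bouguer anomaly = 56.589 − (116.88) = -60.291 mGal
Complete Bouguer anomaly = -60.291 + 3.59 = -56.701 mGal

-56.7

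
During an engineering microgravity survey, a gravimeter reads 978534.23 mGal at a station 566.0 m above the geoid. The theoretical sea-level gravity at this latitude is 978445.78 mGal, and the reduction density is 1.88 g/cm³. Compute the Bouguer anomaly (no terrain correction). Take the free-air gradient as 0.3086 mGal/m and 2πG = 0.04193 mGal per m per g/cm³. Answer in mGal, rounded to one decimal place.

218.5

Free-air correction = 0.3086 × 566.0 = 174.67 mGal
Free-air anomaly = 978534.23 − 978445.78 + (174.67) = 263.12 mGal
Bouguer slab correction = 0.04193 × 1.88 × 566.0 = 44.62 mGal
Simple Bouguer anomaly = 263.12 − (44.62) = 218.50 mGal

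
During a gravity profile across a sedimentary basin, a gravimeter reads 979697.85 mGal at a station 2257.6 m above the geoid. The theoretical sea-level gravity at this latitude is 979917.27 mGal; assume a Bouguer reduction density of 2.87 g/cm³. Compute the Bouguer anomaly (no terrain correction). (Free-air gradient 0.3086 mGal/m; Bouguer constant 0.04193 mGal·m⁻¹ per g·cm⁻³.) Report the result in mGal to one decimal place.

Free-air correction = 0.3086 × 2257.6 = 696.70 mGal
Free-air anomaly = 979697.85 − 979917.27 + (696.70) = 477.28 mGal
Bouguer slab correction = 0.04193 × 2.87 × 2257.6 = 271.68 mGal
Simple Bouguer anomaly = 477.28 − (271.68) = 205.60 mGal

205.6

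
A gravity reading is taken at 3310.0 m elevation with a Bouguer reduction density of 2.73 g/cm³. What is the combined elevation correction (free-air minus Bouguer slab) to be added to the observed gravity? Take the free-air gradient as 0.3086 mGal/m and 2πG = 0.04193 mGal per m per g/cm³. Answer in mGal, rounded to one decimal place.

642.6

Combined gradient = 0.3086 − 0.04193 × 2.73 = 0.1941311 mGal/m
Combined elevation correction = 0.1941311 × 3310.0 = 642.6 mGal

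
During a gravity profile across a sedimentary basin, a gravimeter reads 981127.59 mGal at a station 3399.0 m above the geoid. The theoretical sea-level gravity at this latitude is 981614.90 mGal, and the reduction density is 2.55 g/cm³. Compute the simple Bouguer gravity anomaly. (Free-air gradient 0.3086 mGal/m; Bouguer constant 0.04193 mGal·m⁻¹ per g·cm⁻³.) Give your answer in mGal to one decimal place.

198.2

Free-air correction = 0.3086 × 3399.0 = 1048.93 mGal
Free-air anomaly = 981127.59 − 981614.90 + (1048.93) = 561.62 mGal
Bouguer slab correction = 0.04193 × 2.55 × 3399.0 = 363.43 mGal
Simple Bouguer anomaly = 561.62 − (363.43) = 198.19 mGal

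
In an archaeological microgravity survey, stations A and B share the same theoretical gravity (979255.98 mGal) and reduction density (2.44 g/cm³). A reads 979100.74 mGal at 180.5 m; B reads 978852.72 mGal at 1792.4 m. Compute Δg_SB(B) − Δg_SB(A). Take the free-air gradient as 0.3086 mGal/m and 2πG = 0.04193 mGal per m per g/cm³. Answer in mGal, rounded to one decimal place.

Δg_SB(A) = 979100.74 − 979255.98 + 0.3086×180.5 − 0.04193×2.44×180.5 = -118.00 mGal
Δg_SB(B) = 978852.72 − 979255.98 + 0.3086×1792.4 − 0.04193×2.44×1792.4 = -33.50 mGal
Difference = -33.50 − (-118.00) = 84.50 mGal

84.5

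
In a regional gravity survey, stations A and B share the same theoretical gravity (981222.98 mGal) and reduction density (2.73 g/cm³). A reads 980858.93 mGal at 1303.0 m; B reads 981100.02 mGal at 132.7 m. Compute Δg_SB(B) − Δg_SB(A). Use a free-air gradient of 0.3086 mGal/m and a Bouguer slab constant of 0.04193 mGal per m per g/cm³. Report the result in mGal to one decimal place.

13.9

Δg_SB(A) = 980858.93 − 981222.98 + 0.3086×1303.0 − 0.04193×2.73×1303.0 = -111.10 mGal
Δg_SB(B) = 981100.02 − 981222.98 + 0.3086×132.7 − 0.04193×2.73×132.7 = -97.20 mGal
Difference = -97.20 − (-111.10) = 13.90 mGal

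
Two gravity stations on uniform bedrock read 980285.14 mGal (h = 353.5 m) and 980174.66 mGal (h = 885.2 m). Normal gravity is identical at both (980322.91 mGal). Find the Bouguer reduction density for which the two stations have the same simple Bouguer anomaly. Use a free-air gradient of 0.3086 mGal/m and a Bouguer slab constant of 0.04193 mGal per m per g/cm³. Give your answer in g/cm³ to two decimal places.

Δg_obs = 980174.66 − 980285.14 = -110.48 mGal over Δh = 885.2 − 353.5 = 531.7 m
Equal Bouguer anomalies ⇒ Δg_obs + (0.3086 − 0.04193ρ)·Δh = 0
0.3086 − 0.04193ρ = −Δg_obs/Δh = 0.20779
ρ = (0.3086 − 0.20779) / 0.04193 = 2.40 g/cm³

2.40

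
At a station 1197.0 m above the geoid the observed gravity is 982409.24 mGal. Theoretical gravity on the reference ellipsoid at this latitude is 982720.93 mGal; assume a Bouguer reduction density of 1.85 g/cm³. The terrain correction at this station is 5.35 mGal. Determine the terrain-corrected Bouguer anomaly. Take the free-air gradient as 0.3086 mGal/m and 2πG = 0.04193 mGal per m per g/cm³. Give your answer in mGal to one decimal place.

-29.8

Free-air correction = 0.3086 × 1197.0 = 369.39 mGal
Free-air anomaly = 982409.24 − 982720.93 + (369.39) = 57.70 mGal
Bouguer slab correction = 0.04193 × 1.85 × 1197.0 = 92.85 mGal
Simple Bouguer anomaly = 57.70 − (92.85) = -35.15 mGal
Complete Bouguer anomaly = -35.15 + 5.35 = -29.80 mGal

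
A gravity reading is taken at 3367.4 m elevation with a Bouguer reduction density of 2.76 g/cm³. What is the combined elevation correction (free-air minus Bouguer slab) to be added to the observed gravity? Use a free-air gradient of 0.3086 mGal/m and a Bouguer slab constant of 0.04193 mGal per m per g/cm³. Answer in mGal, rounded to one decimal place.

Combined gradient = 0.3086 − 0.04193 × 2.76 = 0.1928732 mGal/m
Combined elevation correction = 0.1928732 × 3367.4 = 649.5 mGal

649.5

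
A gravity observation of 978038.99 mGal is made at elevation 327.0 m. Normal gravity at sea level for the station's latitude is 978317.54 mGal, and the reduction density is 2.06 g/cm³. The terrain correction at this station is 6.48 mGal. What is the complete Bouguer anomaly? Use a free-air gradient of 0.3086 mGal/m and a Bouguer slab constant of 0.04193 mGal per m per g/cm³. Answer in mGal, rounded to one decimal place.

-199.4

Free-air correction = 0.3086 × 327.0 = 100.91 mGal
Free-air anomaly = 978038.99 − 978317.54 + (100.91) = -177.64 mGal
Bouguer slab correction = 0.04193 × 2.06 × 327.0 = 28.24 mGal
Simple Bouguer anomaly = -177.64 − (28.24) = -205.88 mGal
Complete Bouguer anomaly = -205.88 + 6.48 = -199.40 mGal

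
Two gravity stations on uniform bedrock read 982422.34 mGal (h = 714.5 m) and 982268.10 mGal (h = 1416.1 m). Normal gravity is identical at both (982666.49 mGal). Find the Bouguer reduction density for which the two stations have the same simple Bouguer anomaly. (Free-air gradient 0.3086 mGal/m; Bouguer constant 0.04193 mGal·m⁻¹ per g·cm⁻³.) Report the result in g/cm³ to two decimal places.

Δg_obs = 982268.10 − 982422.34 = -154.24 mGal over Δh = 1416.1 − 714.5 = 701.6 m
Equal Bouguer anomalies ⇒ Δg_obs + (0.3086 − 0.04193ρ)·Δh = 0
0.3086 − 0.04193ρ = −Δg_obs/Δh = 0.21984
ρ = (0.3086 − 0.21984) / 0.04193 = 2.12 g/cm³

2.12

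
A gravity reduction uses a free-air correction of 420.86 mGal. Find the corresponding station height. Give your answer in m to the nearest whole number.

h = 420.86 / 0.3086 = 1363.77 m

1364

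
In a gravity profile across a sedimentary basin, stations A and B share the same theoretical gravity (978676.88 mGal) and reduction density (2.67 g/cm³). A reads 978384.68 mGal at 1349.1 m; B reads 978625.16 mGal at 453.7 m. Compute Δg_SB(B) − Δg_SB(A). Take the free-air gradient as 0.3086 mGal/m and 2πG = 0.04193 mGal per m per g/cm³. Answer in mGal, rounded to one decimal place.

64.4

Δg_SB(A) = 978384.68 − 978676.88 + 0.3086×1349.1 − 0.04193×2.67×1349.1 = -26.90 mGal
Δg_SB(B) = 978625.16 − 978676.88 + 0.3086×453.7 − 0.04193×2.67×453.7 = 37.50 mGal
Difference = 37.50 − (-26.90) = 64.40 mGal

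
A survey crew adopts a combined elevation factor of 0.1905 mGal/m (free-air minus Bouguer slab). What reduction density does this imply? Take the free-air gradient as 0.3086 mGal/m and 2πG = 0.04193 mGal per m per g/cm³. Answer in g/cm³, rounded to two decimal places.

2.82

0.1905 = 0.3086 − 0.04193 × ρ
ρ = (0.3086 − 0.1905) / 0.04193 = 2.82 g/cm³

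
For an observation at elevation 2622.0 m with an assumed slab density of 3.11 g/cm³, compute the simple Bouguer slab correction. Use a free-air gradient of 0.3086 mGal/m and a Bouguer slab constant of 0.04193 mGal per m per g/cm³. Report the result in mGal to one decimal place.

341.9

Bouguer slab correction = 0.04193 × 3.11 × 2622.0 = 341.9 mGal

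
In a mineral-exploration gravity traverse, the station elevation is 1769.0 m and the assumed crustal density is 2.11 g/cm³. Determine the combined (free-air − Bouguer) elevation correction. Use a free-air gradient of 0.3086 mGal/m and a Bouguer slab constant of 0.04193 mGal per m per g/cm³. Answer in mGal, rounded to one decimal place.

389.4

Combined gradient = 0.3086 − 0.04193 × 2.11 = 0.2201277 mGal/m
Combined elevation correction = 0.2201277 × 1769.0 = 389.4 mGal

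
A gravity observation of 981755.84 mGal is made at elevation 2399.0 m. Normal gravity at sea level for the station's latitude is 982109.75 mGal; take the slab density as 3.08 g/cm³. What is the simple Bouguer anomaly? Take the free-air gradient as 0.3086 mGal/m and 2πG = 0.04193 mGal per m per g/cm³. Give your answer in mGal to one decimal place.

Free-air correction = 0.3086 × 2399.0 = 740.33 mGal
Free-air anomaly = 981755.84 − 982109.75 + (740.33) = 386.42 mGal
Bouguer slab correction = 0.04193 × 3.08 × 2399.0 = 309.82 mGal
Simple Bouguer anomaly = 386.42 − (309.82) = 76.60 mGal

76.6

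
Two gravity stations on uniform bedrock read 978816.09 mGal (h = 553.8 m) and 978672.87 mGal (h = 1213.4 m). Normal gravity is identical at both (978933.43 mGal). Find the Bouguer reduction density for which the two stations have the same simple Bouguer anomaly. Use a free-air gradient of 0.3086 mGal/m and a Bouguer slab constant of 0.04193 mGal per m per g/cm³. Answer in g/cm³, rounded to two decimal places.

Δg_obs = 978672.87 − 978816.09 = -143.22 mGal over Δh = 1213.4 − 553.8 = 659.6 m
Equal Bouguer anomalies ⇒ Δg_obs + (0.3086 − 0.04193ρ)·Δh = 0
0.3086 − 0.04193ρ = −Δg_obs/Δh = 0.21713
ρ = (0.3086 − 0.21713) / 0.04193 = 2.18 g/cm³

2.18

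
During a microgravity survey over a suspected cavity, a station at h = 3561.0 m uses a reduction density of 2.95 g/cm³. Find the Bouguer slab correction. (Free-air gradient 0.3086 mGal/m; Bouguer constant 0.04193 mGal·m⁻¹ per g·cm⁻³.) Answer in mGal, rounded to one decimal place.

440.5

Bouguer slab correction = 0.04193 × 2.95 × 3561.0 = 440.5 mGal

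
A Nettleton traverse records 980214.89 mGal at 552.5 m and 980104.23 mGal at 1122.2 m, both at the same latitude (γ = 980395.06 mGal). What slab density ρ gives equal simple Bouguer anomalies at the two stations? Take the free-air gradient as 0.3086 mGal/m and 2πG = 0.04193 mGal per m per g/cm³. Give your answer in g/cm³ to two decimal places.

Δg_obs = 980104.23 − 980214.89 = -110.66 mGal over Δh = 1122.2 − 552.5 = 569.7 m
Equal Bouguer anomalies ⇒ Δg_obs + (0.3086 − 0.04193ρ)·Δh = 0
0.3086 − 0.04193ρ = −Δg_obs/Δh = 0.19424
ρ = (0.3086 − 0.19424) / 0.04193 = 2.73 g/cm³

2.73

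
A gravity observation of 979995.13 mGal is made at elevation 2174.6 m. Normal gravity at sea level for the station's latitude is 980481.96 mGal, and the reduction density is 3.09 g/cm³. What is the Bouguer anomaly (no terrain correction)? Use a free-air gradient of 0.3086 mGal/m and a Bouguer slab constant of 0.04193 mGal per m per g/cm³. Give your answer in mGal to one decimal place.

-97.5

Free-air correction = 0.3086 × 2174.6 = 671.08 mGal
Free-air anomaly = 979995.13 − 980481.96 + (671.08) = 184.25 mGal
Bouguer slab correction = 0.04193 × 3.09 × 2174.6 = 281.75 mGal
Simple Bouguer anomaly = 184.25 − (281.75) = -97.50 mGal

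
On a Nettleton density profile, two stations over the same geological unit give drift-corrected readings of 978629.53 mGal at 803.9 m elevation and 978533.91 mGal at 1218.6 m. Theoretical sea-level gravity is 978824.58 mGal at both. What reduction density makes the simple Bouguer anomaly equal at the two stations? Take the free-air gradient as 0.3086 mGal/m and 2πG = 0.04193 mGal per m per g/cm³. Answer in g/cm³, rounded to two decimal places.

Δg_obs = 978533.91 − 978629.53 = -95.62 mGal over Δh = 1218.6 − 803.9 = 414.7 m
Equal Bouguer anomalies ⇒ Δg_obs + (0.3086 − 0.04193ρ)·Δh = 0
0.3086 − 0.04193ρ = −Δg_obs/Δh = 0.23058
ρ = (0.3086 − 0.23058) / 0.04193 = 1.86 g/cm³

1.86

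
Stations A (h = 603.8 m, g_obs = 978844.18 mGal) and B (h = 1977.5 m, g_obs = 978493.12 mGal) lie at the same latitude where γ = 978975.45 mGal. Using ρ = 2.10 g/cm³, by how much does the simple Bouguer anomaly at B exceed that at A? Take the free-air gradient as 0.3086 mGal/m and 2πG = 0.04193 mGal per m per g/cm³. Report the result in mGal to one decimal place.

-48.1

Δg_SB(A) = 978844.18 − 978975.45 + 0.3086×603.8 − 0.04193×2.10×603.8 = 1.90 mGal
Δg_SB(B) = 978493.12 − 978975.45 + 0.3086×1977.5 − 0.04193×2.10×1977.5 = -46.20 mGal
Difference = -46.20 − (1.90) = -48.10 mGal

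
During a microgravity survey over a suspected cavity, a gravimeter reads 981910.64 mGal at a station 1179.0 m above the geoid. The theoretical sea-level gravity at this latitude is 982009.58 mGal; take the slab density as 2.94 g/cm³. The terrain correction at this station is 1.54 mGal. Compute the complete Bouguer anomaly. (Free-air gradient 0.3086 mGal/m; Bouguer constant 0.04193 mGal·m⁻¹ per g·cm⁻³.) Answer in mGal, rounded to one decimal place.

121.1

Free-air correction = 0.3086 × 1179.0 = 363.84 mGal
Free-air anomaly = 981910.64 − 982009.58 + (363.84) = 264.90 mGal
Bouguer slab correction = 0.04193 × 2.94 × 1179.0 = 145.34 mGal
Simple Bouguer anomaly = 264.90 − (145.34) = 119.56 mGal
Complete Bouguer anomaly = 119.56 + 1.54 = 121.10 mGal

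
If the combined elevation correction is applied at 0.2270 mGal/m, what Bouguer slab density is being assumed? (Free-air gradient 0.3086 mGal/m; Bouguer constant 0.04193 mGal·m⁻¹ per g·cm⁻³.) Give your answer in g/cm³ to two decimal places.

0.2270 = 0.3086 − 0.04193 × ρ
ρ = (0.3086 − 0.2270) / 0.04193 = 1.95 g/cm³

1.95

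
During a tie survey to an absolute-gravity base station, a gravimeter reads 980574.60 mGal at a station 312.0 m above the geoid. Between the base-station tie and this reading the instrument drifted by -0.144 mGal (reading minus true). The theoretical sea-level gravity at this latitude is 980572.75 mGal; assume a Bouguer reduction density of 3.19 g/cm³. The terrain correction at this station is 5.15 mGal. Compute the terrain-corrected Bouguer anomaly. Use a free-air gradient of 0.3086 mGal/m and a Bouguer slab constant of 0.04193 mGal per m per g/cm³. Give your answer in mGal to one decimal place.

Drift-corrected reading = 980574.60 − (-0.144) = 980574.744 mGal
Free-air correction = 0.3086 × 312.0 = 96.28 mGal
Free-air anomaly = 980574.744 − 980572.75 + (96.28) = 98.274 mGal
Bouguer slab correction = 0.04193 × 3.19 × 312.0 = 41.73 mGal
Simple Bouguer anomaly = 98.274 − (41.73) = 56.544 mGal
Complete Bouguer anomaly = 56.544 + 5.15 = 61.694 mGal

61.7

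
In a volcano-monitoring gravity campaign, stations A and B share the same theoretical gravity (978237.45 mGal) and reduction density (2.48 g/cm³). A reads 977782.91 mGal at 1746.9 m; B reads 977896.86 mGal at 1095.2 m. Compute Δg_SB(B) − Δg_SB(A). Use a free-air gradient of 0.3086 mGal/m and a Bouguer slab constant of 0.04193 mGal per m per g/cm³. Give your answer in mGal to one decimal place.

Δg_SB(A) = 977782.91 − 978237.45 + 0.3086×1746.9 − 0.04193×2.48×1746.9 = -97.10 mGal
Δg_SB(B) = 977896.86 − 978237.45 + 0.3086×1095.2 − 0.04193×2.48×1095.2 = -116.50 mGal
Difference = -116.50 − (-97.10) = -19.40 mGal

-19.4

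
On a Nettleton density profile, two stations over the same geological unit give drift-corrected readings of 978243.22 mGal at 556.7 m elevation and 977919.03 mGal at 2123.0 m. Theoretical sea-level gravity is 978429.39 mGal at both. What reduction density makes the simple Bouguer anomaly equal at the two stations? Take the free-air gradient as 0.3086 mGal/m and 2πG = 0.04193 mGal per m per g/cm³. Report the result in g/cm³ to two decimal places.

2.42

Δg_obs = 977919.03 − 978243.22 = -324.19 mGal over Δh = 2123.0 − 556.7 = 1566.3 m
Equal Bouguer anomalies ⇒ Δg_obs + (0.3086 − 0.04193ρ)·Δh = 0
0.3086 − 0.04193ρ = −Δg_obs/Δh = 0.20698
ρ = (0.3086 − 0.20698) / 0.04193 = 2.42 g/cm³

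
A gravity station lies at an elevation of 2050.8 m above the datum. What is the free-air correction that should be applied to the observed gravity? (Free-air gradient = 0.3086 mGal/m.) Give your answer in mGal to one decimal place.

Free-air correction = 0.3086 × 2050.8 = 632.9 mGal

632.9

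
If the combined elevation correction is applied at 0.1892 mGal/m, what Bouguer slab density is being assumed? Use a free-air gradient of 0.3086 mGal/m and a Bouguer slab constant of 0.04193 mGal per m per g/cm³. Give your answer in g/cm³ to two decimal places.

0.1892 = 0.3086 − 0.04193 × ρ
ρ = (0.3086 − 0.1892) / 0.04193 = 2.85 g/cm³

2.85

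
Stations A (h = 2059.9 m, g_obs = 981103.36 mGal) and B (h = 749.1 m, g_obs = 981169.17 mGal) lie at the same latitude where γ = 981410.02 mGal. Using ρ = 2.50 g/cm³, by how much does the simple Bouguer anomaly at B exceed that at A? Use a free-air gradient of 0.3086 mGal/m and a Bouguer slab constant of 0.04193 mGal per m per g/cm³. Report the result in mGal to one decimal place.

-201.3

Δg_SB(A) = 981103.36 − 981410.02 + 0.3086×2059.9 − 0.04193×2.50×2059.9 = 113.10 mGal
Δg_SB(B) = 981169.17 − 981410.02 + 0.3086×749.1 − 0.04193×2.50×749.1 = -88.20 mGal
Difference = -88.20 − (113.10) = -201.30 mGal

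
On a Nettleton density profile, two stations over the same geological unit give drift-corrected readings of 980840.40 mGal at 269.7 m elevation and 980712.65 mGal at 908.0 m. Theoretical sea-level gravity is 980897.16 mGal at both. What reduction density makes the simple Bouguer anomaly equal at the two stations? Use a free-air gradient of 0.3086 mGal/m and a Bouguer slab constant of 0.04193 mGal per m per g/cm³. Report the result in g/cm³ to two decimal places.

Δg_obs = 980712.65 − 980840.40 = -127.75 mGal over Δh = 908.0 − 269.7 = 638.3 m
Equal Bouguer anomalies ⇒ Δg_obs + (0.3086 − 0.04193ρ)·Δh = 0
0.3086 − 0.04193ρ = −Δg_obs/Δh = 0.20014
ρ = (0.3086 − 0.20014) / 0.04193 = 2.59 g/cm³

2.59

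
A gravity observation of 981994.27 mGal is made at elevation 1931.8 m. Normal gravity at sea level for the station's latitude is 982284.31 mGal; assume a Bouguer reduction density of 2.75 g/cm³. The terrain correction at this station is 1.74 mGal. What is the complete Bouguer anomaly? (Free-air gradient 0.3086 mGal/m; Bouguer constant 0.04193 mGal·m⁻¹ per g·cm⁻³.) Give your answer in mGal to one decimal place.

Free-air correction = 0.3086 × 1931.8 = 596.15 mGal
Free-air anomaly = 981994.27 − 982284.31 + (596.15) = 306.11 mGal
Bouguer slab correction = 0.04193 × 2.75 × 1931.8 = 222.75 mGal
Simple Bouguer anomaly = 306.11 − (222.75) = 83.36 mGal
Complete Bouguer anomaly = 83.36 + 1.74 = 85.10 mGal

85.1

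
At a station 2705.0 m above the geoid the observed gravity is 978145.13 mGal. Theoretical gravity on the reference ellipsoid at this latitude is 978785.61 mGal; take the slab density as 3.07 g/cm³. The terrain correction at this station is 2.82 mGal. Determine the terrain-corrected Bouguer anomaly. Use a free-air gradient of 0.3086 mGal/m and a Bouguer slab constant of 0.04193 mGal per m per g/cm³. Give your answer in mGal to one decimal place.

Free-air correction = 0.3086 × 2705.0 = 834.76 mGal
Free-air anomaly = 978145.13 − 978785.61 + (834.76) = 194.28 mGal
Bouguer slab correction = 0.04193 × 3.07 × 2705.0 = 348.20 mGal
Simple Bouguer anomaly = 194.28 − (348.20) = -153.92 mGal
Complete Bouguer anomaly = -153.92 + 2.82 = -151.10 mGal

-151.1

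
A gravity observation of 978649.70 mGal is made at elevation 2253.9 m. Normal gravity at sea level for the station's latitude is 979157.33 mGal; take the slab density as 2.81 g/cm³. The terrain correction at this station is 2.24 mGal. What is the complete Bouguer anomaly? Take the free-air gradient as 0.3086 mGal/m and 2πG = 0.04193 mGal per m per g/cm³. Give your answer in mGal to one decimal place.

-75.4

Free-air correction = 0.3086 × 2253.9 = 695.55 mGal
Free-air anomaly = 978649.70 − 979157.33 + (695.55) = 187.92 mGal
Bouguer slab correction = 0.04193 × 2.81 × 2253.9 = 265.56 mGal
Simple Bouguer anomaly = 187.92 − (265.56) = -77.64 mGal
Complete Bouguer anomaly = -77.64 + 2.24 = -75.40 mGal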